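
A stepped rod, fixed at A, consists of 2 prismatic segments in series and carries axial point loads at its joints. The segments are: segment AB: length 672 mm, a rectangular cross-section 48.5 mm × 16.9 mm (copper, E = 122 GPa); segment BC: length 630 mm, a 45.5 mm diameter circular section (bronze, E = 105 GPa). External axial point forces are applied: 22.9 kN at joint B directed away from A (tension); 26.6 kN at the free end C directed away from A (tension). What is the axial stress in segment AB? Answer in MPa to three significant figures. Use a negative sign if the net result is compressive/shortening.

60.4 MPa

Internal axial forces (sectioning from the free end, tension +): N_BC = 26.6 kN, N_AB = 49.5 kN.
A_AB = 819.6 mm².
σ_AB = N_AB/A_AB = 49500/819.6 = 60.39 MPa.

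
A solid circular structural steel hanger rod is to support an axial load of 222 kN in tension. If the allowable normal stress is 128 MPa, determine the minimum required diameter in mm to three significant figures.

Required area A ≥ P/σ_allow = 222000/128 = 1734 mm².
For a solid circular section, d ≥ √(4A/π) = 46.99 mm.

47.0 mm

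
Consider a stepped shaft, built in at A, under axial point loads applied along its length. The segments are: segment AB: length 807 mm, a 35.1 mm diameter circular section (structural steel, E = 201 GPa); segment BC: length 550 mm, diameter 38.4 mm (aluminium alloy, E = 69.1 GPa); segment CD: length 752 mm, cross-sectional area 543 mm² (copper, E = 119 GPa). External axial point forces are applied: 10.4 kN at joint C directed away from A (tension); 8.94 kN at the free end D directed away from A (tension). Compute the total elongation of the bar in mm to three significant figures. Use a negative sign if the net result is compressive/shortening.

0.317 mm

Internal axial forces (sectioning from the free end, tension +): N_CD = 8.94 kN, N_BC = 19.34 kN, N_AB = 19.34 kN.
A_AB = 967.6 mm².
A_BC = 1158 mm².
δ_AB = 19340·807/(967.6·201000) = 0.08025 mm
δ_BC = 19340·550/(1158·69100) = 0.1329 mm
δ_CD = 8940·752/(543·119000) = 0.104 mm
δ = Σδ_i = 0.3172 mm.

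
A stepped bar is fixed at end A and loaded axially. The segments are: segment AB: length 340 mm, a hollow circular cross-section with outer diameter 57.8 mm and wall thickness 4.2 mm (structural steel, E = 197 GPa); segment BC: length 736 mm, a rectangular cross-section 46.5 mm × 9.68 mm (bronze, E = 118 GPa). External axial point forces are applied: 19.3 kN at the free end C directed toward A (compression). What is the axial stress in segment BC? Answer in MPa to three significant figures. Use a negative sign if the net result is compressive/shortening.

-42.9 MPa

Internal axial forces (sectioning from the free end, tension +): N_BC = -19.3 kN, N_AB = -19.3 kN.
A_BC = 450.1 mm².
σ_BC = N_BC/A_BC = -19300/450.1 = -42.88 MPa.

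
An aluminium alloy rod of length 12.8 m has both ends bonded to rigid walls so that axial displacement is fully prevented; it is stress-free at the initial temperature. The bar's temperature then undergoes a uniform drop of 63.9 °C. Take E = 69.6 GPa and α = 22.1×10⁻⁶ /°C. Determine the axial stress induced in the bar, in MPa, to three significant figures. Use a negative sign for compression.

98.3 MPa

Free thermal expansion αLΔT = 22.1e-6 · 12800 · -63.9 = -18.08 mm.
The walls impose strain ε = −(-18.08)/12800 = 1.4122e-03; σ = Eε = 69600 · 1.4122e-03 = 98.29 MPa.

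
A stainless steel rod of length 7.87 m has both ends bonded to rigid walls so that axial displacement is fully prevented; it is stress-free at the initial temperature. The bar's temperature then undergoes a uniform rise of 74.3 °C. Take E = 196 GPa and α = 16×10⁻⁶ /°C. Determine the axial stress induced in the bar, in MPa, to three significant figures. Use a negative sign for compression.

Free thermal expansion αLΔT = 16e-6 · 7870 · 74.3 = 9.356 mm.
The walls impose strain ε = −(9.356)/7870 = -1.1888e-03; σ = Eε = 196000 · -1.1888e-03 = -233 MPa.

-233 MPa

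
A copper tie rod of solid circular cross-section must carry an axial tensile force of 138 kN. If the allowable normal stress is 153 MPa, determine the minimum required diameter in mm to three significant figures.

33.9 mm

Required area A ≥ P/σ_allow = 138000/153 = 902 mm².
For a solid circular section, d ≥ √(4A/π) = 33.89 mm.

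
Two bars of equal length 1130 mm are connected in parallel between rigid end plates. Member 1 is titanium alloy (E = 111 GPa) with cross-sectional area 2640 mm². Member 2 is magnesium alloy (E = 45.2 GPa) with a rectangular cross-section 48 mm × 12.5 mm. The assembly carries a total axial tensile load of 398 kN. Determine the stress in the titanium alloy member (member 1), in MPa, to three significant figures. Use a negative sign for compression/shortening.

A_2 = 600 mm².
Equal strain + equilibrium ⇒ each member carries load in proportion to AE: A₁E₁ = 293000000 N, A₂E₂ = 27120000 N, ΣAE = 320200000 N.
σ₁ = P·E₁/ΣAE = 398000·111000/320200000 = 138 MPa.

138 MPa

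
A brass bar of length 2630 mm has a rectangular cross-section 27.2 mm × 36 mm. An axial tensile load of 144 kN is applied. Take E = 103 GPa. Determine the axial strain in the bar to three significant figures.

0.00143

A = 979.2 mm².
σ = N/A = 147.1 MPa; ε = σ/E = 147.1/103000 = 1.428e-03.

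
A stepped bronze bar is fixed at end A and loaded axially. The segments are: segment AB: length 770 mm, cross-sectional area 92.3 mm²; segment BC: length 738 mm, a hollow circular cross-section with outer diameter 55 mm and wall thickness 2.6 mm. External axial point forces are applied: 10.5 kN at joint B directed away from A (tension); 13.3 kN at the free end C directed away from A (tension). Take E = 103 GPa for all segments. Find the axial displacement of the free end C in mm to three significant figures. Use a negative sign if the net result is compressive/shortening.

2.15 mm

Internal axial forces (sectioning from the free end, tension +): N_BC = 13.3 kN, N_AB = 23.8 kN.
A_BC = 428 mm².
δ_AB = 23800·770/(92.3·103000) = 1.928 mm
δ_BC = 13300·738/(428·103000) = 0.2226 mm
δ = Σδ_i = 2.15 mm.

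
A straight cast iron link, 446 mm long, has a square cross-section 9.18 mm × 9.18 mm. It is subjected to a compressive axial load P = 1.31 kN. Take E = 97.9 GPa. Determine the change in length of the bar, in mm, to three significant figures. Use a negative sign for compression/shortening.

-0.0708 mm

A = 84.27 mm².
δ_mech = NL/(AE) = -1310·446/(84.27·97900) = -0.07082 mm.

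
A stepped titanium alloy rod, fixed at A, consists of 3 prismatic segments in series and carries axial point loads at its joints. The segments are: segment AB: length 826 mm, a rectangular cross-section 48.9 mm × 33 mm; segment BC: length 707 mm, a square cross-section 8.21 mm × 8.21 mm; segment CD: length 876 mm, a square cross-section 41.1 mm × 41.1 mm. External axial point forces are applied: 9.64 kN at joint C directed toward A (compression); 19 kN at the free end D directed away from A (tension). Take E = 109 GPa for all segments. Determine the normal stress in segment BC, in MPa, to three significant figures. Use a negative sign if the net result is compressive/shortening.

Internal axial forces (sectioning from the free end, tension +): N_CD = 19 kN, N_BC = 9.36 kN, N_AB = 9.36 kN.
A_BC = 67.4 mm².
σ_BC = N_BC/A_BC = 9360/67.4 = 138.9 MPa.

139 MPa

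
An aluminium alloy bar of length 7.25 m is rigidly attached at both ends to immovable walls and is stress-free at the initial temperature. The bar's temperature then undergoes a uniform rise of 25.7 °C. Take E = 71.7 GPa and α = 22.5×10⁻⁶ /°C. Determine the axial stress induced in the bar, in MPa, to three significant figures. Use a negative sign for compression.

-41.5 MPa

Free thermal expansion αLΔT = 22.5e-6 · 7250 · 25.7 = 4.192 mm.
The walls impose strain ε = −(4.192)/7250 = -5.7825e-04; σ = Eε = 71700 · -5.7825e-04 = -41.46 MPa.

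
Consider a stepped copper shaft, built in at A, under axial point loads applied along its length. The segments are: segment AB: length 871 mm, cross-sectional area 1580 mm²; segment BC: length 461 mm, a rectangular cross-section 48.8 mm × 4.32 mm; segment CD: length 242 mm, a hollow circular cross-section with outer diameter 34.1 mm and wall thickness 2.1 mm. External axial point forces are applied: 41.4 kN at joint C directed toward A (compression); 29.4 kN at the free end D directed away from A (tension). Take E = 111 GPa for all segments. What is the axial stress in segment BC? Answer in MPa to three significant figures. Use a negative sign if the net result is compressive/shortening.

-56.9 MPa

Internal axial forces (sectioning from the free end, tension +): N_CD = 29.4 kN, N_BC = -12 kN, N_AB = -12 kN.
A_BC = 210.8 mm².
σ_BC = N_BC/A_BC = -12000/210.8 = -56.92 MPa.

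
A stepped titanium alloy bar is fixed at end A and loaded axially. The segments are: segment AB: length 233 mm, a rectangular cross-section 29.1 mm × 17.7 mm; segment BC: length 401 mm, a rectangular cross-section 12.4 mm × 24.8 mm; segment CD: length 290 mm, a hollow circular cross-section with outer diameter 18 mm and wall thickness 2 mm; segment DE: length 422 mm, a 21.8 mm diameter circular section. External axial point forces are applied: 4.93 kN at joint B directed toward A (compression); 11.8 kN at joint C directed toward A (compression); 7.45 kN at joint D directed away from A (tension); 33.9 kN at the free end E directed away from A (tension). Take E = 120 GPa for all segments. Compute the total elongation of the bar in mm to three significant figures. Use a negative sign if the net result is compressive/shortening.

1.73 mm

Internal axial forces (sectioning from the free end, tension +): N_DE = 33.9 kN, N_CD = 41.35 kN, N_BC = 29.55 kN, N_AB = 24.62 kN.
A_AB = 515.1 mm².
A_BC = 307.5 mm².
A_CD = 100.5 mm².
A_DE = 373.3 mm².
δ_AB = 24620·233/(515.1·120000) = 0.09281 mm
δ_BC = 29550·401/(307.5·120000) = 0.3211 mm
δ_CD = 41350·290/(100.5·120000) = 0.994 mm
δ_DE = 33900·422/(373.3·120000) = 0.3194 mm
δ = Σδ_i = 1.727 mm.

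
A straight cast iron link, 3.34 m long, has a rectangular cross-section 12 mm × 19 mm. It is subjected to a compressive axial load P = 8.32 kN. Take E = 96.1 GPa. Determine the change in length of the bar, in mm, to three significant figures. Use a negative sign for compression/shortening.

-1.27 mm

A = 228 mm².
δ_mech = NL/(AE) = -8320·3340/(228·96100) = -1.268 mm.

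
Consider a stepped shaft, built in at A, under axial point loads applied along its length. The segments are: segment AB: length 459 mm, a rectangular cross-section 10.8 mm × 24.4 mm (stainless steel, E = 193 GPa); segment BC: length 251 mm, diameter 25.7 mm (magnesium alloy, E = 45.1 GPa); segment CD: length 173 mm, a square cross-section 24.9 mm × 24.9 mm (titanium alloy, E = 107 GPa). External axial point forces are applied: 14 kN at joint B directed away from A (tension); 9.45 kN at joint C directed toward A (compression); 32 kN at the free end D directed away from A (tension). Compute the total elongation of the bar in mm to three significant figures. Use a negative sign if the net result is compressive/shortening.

0.655 mm

Internal axial forces (sectioning from the free end, tension +): N_CD = 32 kN, N_BC = 22.55 kN, N_AB = 36.55 kN.
A_AB = 263.5 mm².
A_BC = 518.7 mm².
A_CD = 620 mm².
δ_AB = 36550·459/(263.5·193000) = 0.3299 mm
δ_BC = 22550·251/(518.7·45100) = 0.2419 mm
δ_CD = 32000·173/(620·107000) = 0.08345 mm
δ = Σδ_i = 0.6552 mm.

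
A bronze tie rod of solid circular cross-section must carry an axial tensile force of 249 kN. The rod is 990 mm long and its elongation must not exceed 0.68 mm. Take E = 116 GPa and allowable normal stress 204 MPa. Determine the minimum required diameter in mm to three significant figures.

63.1 mm

Required area A ≥ P/σ_allow = 249000/204 = 1221 mm².
For a solid circular section, d ≥ √(4A/π) = 39.42 mm.
Elongation limit: A ≥ PL/(Eδ_allow) = 249000·990/(116000·0.68) = 3125 mm² ⇒ d ≥ 63.08 mm.
The elongation limit governs.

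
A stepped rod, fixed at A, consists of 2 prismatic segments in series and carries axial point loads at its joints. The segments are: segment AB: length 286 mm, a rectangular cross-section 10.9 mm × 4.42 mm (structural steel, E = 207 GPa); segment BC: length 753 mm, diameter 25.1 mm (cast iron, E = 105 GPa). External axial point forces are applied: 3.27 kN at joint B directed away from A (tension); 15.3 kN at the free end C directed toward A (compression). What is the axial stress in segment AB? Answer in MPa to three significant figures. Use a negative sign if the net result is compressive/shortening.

Internal axial forces (sectioning from the free end, tension +): N_BC = -15.3 kN, N_AB = -12.03 kN.
A_AB = 48.18 mm².
σ_AB = N_AB/A_AB = -12030/48.18 = -249.7 MPa.

-250 MPa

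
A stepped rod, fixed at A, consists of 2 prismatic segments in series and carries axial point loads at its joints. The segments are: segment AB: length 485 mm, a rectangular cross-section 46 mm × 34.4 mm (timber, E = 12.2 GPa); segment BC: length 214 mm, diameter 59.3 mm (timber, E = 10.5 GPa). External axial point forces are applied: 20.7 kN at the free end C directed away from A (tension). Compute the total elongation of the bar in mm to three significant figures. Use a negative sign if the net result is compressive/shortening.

0.673 mm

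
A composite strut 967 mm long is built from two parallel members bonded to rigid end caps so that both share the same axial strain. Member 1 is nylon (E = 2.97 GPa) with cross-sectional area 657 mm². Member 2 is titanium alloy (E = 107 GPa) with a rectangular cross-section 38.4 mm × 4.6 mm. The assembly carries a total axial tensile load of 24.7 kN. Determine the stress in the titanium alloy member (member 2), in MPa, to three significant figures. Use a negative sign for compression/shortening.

A_2 = 176.6 mm².
Equal strain + equilibrium ⇒ each member carries load in proportion to AE: A₁E₁ = 1951000 N, A₂E₂ = 18900000 N, ΣAE = 20850000 N.
σ₂ = P·E₂/ΣAE = 24700·107000/20850000 = 126.7 MPa.

127 MPa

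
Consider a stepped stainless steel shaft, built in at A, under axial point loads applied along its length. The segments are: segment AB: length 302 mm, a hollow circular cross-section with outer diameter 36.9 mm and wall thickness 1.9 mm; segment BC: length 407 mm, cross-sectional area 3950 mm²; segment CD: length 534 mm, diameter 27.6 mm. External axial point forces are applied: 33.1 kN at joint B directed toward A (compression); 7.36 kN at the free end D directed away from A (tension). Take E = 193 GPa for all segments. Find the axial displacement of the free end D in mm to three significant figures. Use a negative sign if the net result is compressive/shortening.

Internal axial forces (sectioning from the free end, tension +): N_CD = 7.36 kN, N_BC = 7.36 kN, N_AB = -25.74 kN.
A_AB = 208.9 mm².
A_CD = 598.3 mm².
δ_AB = -25740·302/(208.9·193000) = -0.1928 mm
δ_BC = 7360·407/(3950·193000) = 0.003929 mm
δ_CD = 7360·534/(598.3·193000) = 0.03404 mm
δ = Σδ_i = -0.1548 mm.

-0.155 mm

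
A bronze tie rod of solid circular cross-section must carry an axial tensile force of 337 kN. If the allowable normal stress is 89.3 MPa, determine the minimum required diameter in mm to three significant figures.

Required area A ≥ P/σ_allow = 337000/89.3 = 3774 mm².
For a solid circular section, d ≥ √(4A/π) = 69.32 mm.

69.3 mm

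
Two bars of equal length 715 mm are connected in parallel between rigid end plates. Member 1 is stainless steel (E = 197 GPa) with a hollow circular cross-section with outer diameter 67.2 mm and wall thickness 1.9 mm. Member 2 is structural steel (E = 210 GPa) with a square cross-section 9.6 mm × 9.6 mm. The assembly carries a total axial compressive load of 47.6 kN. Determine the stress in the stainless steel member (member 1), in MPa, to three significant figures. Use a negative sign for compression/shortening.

A_1 = 389.8 mm².
A_2 = 92.16 mm².
Equal strain + equilibrium ⇒ each member carries load in proportion to AE: A₁E₁ = 76790000 N, A₂E₂ = 19350000 N, ΣAE = 96140000 N.
σ₁ = P·E₁/ΣAE = -47600·197000/96140000 = -97.54 MPa.

-97.5 MPa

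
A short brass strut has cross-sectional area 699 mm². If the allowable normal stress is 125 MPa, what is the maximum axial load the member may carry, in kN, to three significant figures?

87.4 kN

P_max = σ_allow · A = 125 · 699 = 87380 N = 87.38 kN.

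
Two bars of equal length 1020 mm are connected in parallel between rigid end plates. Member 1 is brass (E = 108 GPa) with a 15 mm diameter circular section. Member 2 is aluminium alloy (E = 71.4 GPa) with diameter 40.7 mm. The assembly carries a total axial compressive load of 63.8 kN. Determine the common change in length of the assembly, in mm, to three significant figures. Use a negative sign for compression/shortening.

-0.581 mm

A_1 = 176.7 mm².
A_2 = 1301 mm².
Equal strain + equilibrium ⇒ each member carries load in proportion to AE: A₁E₁ = 19090000 N, A₂E₂ = 92890000 N, ΣAE = 112000000 N.
δ = PL/ΣAE = -63800·1020/112000000 = -0.5812 mm.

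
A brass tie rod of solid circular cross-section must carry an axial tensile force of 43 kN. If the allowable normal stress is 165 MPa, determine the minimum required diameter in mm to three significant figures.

18.2 mm

Required area A ≥ P/σ_allow = 43000/165 = 260.6 mm².
For a solid circular section, d ≥ √(4A/π) = 18.22 mm.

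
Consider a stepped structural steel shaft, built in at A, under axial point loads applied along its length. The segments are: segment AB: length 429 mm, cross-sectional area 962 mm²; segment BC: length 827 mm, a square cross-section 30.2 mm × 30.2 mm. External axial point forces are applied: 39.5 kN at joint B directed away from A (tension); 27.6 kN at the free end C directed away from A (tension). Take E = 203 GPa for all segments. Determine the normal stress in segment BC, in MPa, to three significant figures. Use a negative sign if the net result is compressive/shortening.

Internal axial forces (sectioning from the free end, tension +): N_BC = 27.6 kN, N_AB = 67.1 kN.
A_BC = 912 mm².
σ_BC = N_BC/A_BC = 27600/912 = 30.26 MPa.

30.3 MPa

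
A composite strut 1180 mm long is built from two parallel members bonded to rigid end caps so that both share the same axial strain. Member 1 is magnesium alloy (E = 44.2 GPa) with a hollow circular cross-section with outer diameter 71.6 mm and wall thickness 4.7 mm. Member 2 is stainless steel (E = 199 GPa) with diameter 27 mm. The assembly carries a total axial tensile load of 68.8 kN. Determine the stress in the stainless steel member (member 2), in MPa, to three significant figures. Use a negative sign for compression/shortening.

A_1 = 987.8 mm².
A_2 = 572.6 mm².
Equal strain + equilibrium ⇒ each member carries load in proportion to AE: A₁E₁ = 43660000 N, A₂E₂ = 113900000 N, ΣAE = 157600000 N.
σ₂ = P·E₂/ΣAE = 68800·199000/157600000 = 86.87 MPa.

86.9 MPa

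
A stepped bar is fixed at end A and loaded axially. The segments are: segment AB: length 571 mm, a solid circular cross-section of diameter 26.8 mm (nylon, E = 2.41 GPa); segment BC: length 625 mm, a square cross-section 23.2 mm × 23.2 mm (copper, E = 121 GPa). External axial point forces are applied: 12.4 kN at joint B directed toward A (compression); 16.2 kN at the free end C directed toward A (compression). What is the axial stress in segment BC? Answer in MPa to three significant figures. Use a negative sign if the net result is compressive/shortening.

-30.1 MPa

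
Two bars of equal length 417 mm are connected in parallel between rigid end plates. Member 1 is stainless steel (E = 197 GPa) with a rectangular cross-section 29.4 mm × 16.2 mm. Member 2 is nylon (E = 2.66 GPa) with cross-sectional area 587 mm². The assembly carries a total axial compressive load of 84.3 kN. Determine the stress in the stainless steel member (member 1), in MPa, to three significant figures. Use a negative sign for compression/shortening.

A_1 = 476.3 mm².
Equal strain + equilibrium ⇒ each member carries load in proportion to AE: A₁E₁ = 93830000 N, A₂E₂ = 1561000 N, ΣAE = 95390000 N.
σ₁ = P·E₁/ΣAE = -84300·197000/95390000 = -174.1 MPa.

-174 MPa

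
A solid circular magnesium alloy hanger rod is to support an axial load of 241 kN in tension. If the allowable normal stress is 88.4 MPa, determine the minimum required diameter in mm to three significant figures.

Required area A ≥ P/σ_allow = 241000/88.4 = 2726 mm².
For a solid circular section, d ≥ √(4A/π) = 58.92 mm.

58.9 mm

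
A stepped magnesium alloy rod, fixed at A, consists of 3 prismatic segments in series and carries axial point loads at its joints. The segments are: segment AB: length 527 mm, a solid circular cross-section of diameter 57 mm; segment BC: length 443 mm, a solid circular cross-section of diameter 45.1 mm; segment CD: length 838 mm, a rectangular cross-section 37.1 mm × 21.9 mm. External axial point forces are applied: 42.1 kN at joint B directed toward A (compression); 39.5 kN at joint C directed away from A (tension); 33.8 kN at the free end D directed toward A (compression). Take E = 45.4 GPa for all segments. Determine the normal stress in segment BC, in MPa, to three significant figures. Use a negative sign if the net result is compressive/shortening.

Internal axial forces (sectioning from the free end, tension +): N_CD = -33.8 kN, N_BC = 5.7 kN, N_AB = -36.4 kN.
A_BC = 1598 mm².
σ_BC = N_BC/A_BC = 5700/1598 = 3.568 MPa.

3.57 MPa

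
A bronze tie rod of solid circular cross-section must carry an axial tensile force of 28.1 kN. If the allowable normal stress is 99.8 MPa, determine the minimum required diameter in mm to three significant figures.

Required area A ≥ P/σ_allow = 28100/99.8 = 281.6 mm².
For a solid circular section, d ≥ √(4A/π) = 18.93 mm.

18.9 mm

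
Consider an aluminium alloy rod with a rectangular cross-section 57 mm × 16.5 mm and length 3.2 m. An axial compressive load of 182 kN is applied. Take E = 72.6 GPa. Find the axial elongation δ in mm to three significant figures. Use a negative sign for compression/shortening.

-8.53 mm

A = 940.5 mm².
δ_mech = NL/(AE) = -182000·3200/(940.5·72600) = -8.53 mm.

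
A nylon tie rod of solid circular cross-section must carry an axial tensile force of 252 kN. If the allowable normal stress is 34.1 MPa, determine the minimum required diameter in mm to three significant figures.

Required area A ≥ P/σ_allow = 252000/34.1 = 7390 mm².
For a solid circular section, d ≥ √(4A/π) = 97 mm.

97.0 mm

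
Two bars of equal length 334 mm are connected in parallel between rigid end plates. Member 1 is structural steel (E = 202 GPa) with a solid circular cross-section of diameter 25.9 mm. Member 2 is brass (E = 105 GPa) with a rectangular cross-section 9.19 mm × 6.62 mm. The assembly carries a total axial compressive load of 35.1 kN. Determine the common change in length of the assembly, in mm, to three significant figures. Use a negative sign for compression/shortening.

A_1 = 526.9 mm².
A_2 = 60.84 mm².
Equal strain + equilibrium ⇒ each member carries load in proportion to AE: A₁E₁ = 106400000 N, A₂E₂ = 6388000 N, ΣAE = 112800000 N.
δ = PL/ΣAE = -35100·334/112800000 = -0.1039 mm.

-0.104 mm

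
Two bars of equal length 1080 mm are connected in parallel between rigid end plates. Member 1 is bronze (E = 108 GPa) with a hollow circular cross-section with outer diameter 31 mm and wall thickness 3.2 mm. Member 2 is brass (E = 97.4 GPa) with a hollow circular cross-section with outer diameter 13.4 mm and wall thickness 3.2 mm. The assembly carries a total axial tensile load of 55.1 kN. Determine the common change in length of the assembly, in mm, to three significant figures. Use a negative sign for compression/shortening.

1.48 mm

A_1 = 279.5 mm².
A_2 = 102.5 mm².
Equal strain + equilibrium ⇒ each member carries load in proportion to AE: A₁E₁ = 30180000 N, A₂E₂ = 9988000 N, ΣAE = 40170000 N.
δ = PL/ΣAE = 55100·1080/40170000 = 1.481 mm.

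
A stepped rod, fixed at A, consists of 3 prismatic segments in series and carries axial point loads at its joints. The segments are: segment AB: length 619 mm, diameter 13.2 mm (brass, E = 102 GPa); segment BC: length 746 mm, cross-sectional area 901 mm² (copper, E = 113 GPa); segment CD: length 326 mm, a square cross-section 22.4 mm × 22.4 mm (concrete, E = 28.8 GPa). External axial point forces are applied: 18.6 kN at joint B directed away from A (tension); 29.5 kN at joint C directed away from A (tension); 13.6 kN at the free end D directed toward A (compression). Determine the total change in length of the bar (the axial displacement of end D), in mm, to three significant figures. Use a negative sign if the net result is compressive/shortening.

Internal axial forces (sectioning from the free end, tension +): N_CD = -13.6 kN, N_BC = 15.9 kN, N_AB = 34.5 kN.
A_AB = 136.8 mm².
A_CD = 501.8 mm².
δ_AB = 34500·619/(136.8·102000) = 1.53 mm
δ_BC = 15900·746/(901·113000) = 0.1165 mm
δ_CD = -13600·326/(501.8·28800) = -0.3068 mm
δ = Σδ_i = 1.34 mm.

1.34 mm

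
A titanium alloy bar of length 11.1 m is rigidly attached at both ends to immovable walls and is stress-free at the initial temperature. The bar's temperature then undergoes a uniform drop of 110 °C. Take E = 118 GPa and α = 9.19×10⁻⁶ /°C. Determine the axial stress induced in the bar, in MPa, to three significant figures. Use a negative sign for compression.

Free thermal expansion αLΔT = 9.19e-6 · 11100 · -110 = -11.22 mm.
The walls impose strain ε = −(-11.22)/11100 = 1.0109e-03; σ = Eε = 118000 · 1.0109e-03 = 119.3 MPa.

119 MPa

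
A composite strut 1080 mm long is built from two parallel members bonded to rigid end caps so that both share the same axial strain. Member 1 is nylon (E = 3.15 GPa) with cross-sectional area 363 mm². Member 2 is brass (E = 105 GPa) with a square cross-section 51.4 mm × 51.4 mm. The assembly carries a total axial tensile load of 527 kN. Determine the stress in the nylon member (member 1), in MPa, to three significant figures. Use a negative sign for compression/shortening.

A_2 = 2642 mm².
Equal strain + equilibrium ⇒ each member carries load in proportion to AE: A₁E₁ = 1143000 N, A₂E₂ = 277400000 N, ΣAE = 278500000 N.
σ₁ = P·E₁/ΣAE = 527000·3150/278500000 = 5.96 MPa.

5.96 MPa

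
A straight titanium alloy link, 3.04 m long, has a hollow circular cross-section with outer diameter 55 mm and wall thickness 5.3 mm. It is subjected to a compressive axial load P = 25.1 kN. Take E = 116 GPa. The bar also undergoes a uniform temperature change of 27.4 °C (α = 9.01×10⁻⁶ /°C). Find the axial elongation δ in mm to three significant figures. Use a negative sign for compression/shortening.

-0.0444 mm

A = 827.5 mm².
δ_mech = NL/(AE) = -25100·3040/(827.5·116000) = -0.7949 mm.
δ_thermal = αLΔT = 9.01e-6·3040·27.4 = 0.7505 mm.
δ = δ_mech + δ_thermal = -0.04439 mm.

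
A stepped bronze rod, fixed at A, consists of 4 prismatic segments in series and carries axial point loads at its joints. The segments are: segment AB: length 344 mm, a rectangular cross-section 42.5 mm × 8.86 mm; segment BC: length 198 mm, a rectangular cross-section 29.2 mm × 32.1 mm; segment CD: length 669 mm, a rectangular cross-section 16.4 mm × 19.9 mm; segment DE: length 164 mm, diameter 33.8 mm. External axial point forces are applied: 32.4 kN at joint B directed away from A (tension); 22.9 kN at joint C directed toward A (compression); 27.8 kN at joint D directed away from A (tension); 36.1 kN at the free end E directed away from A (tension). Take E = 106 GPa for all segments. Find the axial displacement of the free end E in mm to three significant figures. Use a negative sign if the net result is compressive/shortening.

2.01 mm

Internal axial forces (sectioning from the free end, tension +): N_DE = 36.1 kN, N_CD = 63.9 kN, N_BC = 41 kN, N_AB = 73.4 kN.
A_AB = 376.5 mm².
A_BC = 937.3 mm².
A_CD = 326.4 mm².
A_DE = 897.3 mm².
δ_AB = 73400·344/(376.5·106000) = 0.6326 mm
δ_BC = 41000·198/(937.3·106000) = 0.08171 mm
δ_CD = 63900·669/(326.4·106000) = 1.236 mm
δ_DE = 36100·164/(897.3·106000) = 0.06225 mm
δ = Σδ_i = 2.012 mm.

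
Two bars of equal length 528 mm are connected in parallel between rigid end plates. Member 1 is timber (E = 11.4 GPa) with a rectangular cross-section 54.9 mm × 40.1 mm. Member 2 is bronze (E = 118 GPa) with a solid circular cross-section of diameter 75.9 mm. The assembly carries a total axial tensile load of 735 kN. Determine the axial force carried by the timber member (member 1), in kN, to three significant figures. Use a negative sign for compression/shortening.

33.0 kN

A_1 = 2201 mm².
A_2 = 4525 mm².
Equal strain + equilibrium ⇒ each member carries load in proportion to AE: A₁E₁ = 25100000 N, A₂E₂ = 533900000 N, ΣAE = 559000000 N.
F₁ = P·A₁E₁/ΣAE = 735000·25100000/559000000 = 33000 N.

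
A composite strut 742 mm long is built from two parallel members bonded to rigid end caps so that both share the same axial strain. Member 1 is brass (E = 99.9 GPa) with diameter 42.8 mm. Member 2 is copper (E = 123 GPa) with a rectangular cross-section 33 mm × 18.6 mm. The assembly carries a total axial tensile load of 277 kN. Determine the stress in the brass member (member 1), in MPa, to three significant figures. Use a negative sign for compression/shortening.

126 MPa

A_1 = 1439 mm².
A_2 = 613.8 mm².
Equal strain + equilibrium ⇒ each member carries load in proportion to AE: A₁E₁ = 143700000 N, A₂E₂ = 75500000 N, ΣAE = 219200000 N.
σ₁ = P·E₁/ΣAE = 277000·99900/219200000 = 126.2 MPa.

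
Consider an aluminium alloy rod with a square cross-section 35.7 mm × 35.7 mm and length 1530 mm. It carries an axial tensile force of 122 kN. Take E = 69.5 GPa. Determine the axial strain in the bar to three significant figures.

A = 1274 mm².
σ = N/A = 95.72 MPa; ε = σ/E = 95.72/69500 = 1.377e-03.

0.00138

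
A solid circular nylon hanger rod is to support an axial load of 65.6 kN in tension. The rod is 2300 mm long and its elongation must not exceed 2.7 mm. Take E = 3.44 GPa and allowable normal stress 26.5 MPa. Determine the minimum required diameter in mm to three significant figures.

144 mm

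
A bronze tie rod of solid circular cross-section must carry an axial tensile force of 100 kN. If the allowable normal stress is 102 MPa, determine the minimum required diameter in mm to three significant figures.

35.3 mm

Required area A ≥ P/σ_allow = 100000/102 = 980.4 mm².
For a solid circular section, d ≥ √(4A/π) = 35.33 mm.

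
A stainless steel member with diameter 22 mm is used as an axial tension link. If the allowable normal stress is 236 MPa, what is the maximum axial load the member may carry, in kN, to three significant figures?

89.7 kN

A = 380.1 mm².
P_max = σ_allow · A = 236 · 380.1 = 89710 N = 89.71 kN.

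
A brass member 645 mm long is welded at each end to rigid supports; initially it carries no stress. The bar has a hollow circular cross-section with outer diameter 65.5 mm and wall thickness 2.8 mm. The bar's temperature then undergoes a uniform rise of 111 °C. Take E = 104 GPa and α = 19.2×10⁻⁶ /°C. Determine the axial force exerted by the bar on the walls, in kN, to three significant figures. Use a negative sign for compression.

-122 kN

Free thermal expansion αLΔT = 19.2e-6 · 645 · 111 = 1.375 mm.
The walls impose strain ε = −(1.375)/645 = -2.1312e-03; σ = Eε = 104000 · -2.1312e-03 = -221.6 MPa.
Wall reaction R = σ·A = -221.6·551.5 = -122200 N = -122.2 kN.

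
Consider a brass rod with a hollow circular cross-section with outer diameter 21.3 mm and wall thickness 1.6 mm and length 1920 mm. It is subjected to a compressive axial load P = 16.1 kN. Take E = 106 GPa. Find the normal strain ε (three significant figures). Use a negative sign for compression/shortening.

-0.00153

A = 99.02 mm².
σ = N/A = -162.6 MPa; ε = σ/E = -162.6/106000 = -1.534e-03.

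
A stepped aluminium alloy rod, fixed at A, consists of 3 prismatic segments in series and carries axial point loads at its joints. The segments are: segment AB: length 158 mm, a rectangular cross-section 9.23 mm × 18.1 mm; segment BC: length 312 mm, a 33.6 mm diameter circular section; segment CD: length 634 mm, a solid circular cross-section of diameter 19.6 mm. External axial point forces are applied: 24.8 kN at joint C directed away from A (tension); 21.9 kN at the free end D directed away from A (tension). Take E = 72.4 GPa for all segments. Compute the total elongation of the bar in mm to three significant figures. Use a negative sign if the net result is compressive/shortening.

1.47 mm

Internal axial forces (sectioning from the free end, tension +): N_CD = 21.9 kN, N_BC = 46.7 kN, N_AB = 46.7 kN.
A_AB = 167.1 mm².
A_BC = 886.7 mm².
A_CD = 301.7 mm².
δ_AB = 46700·158/(167.1·72400) = 0.61 mm
δ_BC = 46700·312/(886.7·72400) = 0.227 mm
δ_CD = 21900·634/(301.7·72400) = 0.6356 mm
δ = Σδ_i = 1.473 mm.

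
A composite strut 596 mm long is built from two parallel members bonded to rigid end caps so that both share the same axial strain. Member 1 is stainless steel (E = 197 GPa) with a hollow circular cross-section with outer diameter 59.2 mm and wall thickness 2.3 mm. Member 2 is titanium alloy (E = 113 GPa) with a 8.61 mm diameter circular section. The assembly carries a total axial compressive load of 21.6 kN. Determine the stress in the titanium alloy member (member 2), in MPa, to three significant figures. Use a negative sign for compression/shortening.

-27.9 MPa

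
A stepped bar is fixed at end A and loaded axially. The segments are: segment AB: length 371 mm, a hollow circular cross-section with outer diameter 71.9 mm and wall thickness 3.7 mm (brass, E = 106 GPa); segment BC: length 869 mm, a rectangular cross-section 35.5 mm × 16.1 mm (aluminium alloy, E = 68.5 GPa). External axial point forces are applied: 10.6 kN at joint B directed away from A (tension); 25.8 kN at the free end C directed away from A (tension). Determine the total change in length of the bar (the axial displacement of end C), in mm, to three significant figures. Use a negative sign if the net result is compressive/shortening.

Internal axial forces (sectioning from the free end, tension +): N_BC = 25.8 kN, N_AB = 36.4 kN.
A_AB = 792.7 mm².
A_BC = 571.6 mm².
δ_AB = 36400·371/(792.7·106000) = 0.1607 mm
δ_BC = 25800·869/(571.6·68500) = 0.5727 mm
δ = Σδ_i = 0.7334 mm.

0.733 mm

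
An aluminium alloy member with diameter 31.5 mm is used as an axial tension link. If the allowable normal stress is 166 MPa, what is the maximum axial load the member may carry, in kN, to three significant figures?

129 kN

A = 779.3 mm².
P_max = σ_allow · A = 166 · 779.3 = 129400 N = 129.4 kN.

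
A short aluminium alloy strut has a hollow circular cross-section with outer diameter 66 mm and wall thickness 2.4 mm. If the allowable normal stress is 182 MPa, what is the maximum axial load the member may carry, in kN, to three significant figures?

87.3 kN

A = 479.5 mm².
P_max = σ_allow · A = 182 · 479.5 = 87270 N = 87.27 kN.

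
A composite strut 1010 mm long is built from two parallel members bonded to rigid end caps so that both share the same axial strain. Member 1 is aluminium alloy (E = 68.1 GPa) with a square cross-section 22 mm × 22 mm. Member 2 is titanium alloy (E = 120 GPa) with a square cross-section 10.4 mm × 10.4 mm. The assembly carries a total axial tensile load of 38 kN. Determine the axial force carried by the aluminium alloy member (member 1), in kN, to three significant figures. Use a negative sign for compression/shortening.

A_1 = 484 mm².
A_2 = 108.2 mm².
Equal strain + equilibrium ⇒ each member carries load in proportion to AE: A₁E₁ = 32960000 N, A₂E₂ = 12980000 N, ΣAE = 45940000 N.
F₁ = P·A₁E₁/ΣAE = 38000·32960000/45940000 = 27260 N.

27.3 kN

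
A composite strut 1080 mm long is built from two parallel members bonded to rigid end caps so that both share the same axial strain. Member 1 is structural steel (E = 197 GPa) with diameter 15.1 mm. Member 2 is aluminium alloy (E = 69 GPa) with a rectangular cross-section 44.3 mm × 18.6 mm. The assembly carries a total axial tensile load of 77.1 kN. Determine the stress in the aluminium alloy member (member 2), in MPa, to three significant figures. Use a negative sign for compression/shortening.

57.7 MPa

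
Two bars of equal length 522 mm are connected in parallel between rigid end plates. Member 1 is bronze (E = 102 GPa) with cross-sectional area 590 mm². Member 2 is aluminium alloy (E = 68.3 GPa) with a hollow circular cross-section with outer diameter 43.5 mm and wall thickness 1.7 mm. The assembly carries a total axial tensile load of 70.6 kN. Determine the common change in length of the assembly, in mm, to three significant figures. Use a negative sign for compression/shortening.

A_2 = 223.2 mm².
Equal strain + equilibrium ⇒ each member carries load in proportion to AE: A₁E₁ = 60180000 N, A₂E₂ = 15250000 N, ΣAE = 75430000 N.
δ = PL/ΣAE = 70600·522/75430000 = 0.4886 mm.

0.489 mm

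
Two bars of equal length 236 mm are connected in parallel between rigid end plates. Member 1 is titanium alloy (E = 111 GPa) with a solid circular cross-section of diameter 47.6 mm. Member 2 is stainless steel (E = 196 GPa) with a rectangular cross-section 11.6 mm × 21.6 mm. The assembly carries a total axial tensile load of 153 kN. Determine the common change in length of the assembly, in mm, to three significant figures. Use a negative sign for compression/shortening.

0.146 mm

A_1 = 1780 mm².
A_2 = 250.6 mm².
Equal strain + equilibrium ⇒ each member carries load in proportion to AE: A₁E₁ = 197500000 N, A₂E₂ = 49110000 N, ΣAE = 246600000 N.
δ = PL/ΣAE = 153000·236/246600000 = 0.1464 mm.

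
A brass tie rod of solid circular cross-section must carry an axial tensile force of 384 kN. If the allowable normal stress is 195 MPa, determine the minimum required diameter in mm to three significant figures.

50.1 mm

Required area A ≥ P/σ_allow = 384000/195 = 1969 mm².
For a solid circular section, d ≥ √(4A/π) = 50.07 mm.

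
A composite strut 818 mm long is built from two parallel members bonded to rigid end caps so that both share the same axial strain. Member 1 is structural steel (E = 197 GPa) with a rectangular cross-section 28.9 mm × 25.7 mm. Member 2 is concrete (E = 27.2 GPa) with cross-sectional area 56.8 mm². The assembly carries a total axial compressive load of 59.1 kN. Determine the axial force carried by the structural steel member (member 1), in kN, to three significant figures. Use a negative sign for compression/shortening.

-58.5 kN

A_1 = 742.7 mm².
Equal strain + equilibrium ⇒ each member carries load in proportion to AE: A₁E₁ = 146300000 N, A₂E₂ = 1545000 N, ΣAE = 147900000 N.
F₁ = P·A₁E₁/ΣAE = -59100·146300000/147900000 = -58480 N.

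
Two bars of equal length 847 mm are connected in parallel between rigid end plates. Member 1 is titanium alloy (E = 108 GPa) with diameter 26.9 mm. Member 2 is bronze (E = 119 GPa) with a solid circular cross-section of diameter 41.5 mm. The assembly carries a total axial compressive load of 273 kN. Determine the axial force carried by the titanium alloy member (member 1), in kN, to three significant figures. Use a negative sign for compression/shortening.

-75.4 kN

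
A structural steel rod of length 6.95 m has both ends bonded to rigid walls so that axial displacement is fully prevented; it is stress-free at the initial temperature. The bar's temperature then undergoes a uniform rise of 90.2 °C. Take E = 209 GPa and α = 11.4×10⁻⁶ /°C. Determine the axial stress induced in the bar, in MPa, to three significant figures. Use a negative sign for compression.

-215 MPa

Free thermal expansion αLΔT = 11.4e-6 · 6950 · 90.2 = 7.147 mm.
The walls impose strain ε = −(7.147)/6950 = -1.0283e-03; σ = Eε = 209000 · -1.0283e-03 = -214.9 MPa.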